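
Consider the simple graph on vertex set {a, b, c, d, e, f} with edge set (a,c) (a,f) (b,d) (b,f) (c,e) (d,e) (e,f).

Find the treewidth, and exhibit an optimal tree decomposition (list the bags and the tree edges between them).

Treewidth 2.
One such decomposition:
Bags: B1 = {b, d, e}  B2 = {b, e, f}  B3 = {c, e, f}  B4 = {a, c, f}
Tree: B1–B2, B2–B3, B3–B4

The largest bag has 3 vertices, giving width 2; this decomposition certifies tw(G) ≤ 2. Since d–b–f–e–d is a cycle in G, G is not acyclic. Forests are exactly the graphs of treewidth ≤ 1, so tw(G) ≥ 2. Combining the bounds, tw(G) = 2.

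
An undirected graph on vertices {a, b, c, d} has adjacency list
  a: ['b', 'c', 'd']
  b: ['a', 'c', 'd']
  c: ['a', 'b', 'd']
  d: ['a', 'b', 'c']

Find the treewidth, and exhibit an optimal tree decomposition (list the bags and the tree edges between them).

With just one bag of size 4, the width is 4 − 1 = 3, so tw(G) ≤ 3. On the other hand G contains the 4-clique {a, b, c, d}. A clique must lie in a single bag of any decomposition, so no decomposition can have width below 3. Combining the bounds, tw(G) = 3.

Treewidth 3.
One optimal decomposition is:
Bags: B1 = {a, b, c, d}
Tree: (single bag)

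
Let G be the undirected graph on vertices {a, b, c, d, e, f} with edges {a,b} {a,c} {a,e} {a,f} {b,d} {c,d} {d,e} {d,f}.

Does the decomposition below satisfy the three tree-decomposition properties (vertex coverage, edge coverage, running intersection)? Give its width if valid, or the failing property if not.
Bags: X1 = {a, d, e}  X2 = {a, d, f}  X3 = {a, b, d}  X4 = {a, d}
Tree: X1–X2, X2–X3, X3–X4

A tree decomposition must satisfy three properties: every vertex lies in some bag; for every edge, both endpoints lie together in some bag; and for every vertex, the bags containing it form a connected subtree. Here vertex c appears in no bag, so the decomposition is invalid.

No — vertex c appears in no bag.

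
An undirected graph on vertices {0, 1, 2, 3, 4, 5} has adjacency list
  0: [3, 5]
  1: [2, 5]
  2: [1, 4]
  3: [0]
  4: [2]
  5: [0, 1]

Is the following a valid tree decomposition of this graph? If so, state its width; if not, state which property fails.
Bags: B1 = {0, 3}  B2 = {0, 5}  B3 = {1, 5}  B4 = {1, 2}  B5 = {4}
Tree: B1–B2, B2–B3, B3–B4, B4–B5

No — edge (2,4) lies in no bag.

A tree decomposition must satisfy three properties: every vertex lies in some bag; for every edge, both endpoints lie together in some bag; and for every vertex, the bags containing it form a connected subtree. Here edge (2,4) lies in no bag, so the decomposition is invalid.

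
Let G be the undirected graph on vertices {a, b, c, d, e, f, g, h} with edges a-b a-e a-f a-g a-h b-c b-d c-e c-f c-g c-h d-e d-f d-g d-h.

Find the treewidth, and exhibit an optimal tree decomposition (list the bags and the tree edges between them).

Treewidth 3.
Bags: B1 = {a, c, d, e}  B2 = {a, c, d, f}  B3 = {a, c, d, g}  B4 = {a, b, c, d}  B5 = {a, c, d, h}
Tree: B1–B2, B2–B3, B3–B4, B4–B5

Each bag holds 4 vertices, so the decomposition has width 3, which upper-bounds the treewidth. For the lower bound: the 4 vertex sets {d,e}, {c,f}, {a}, {g} are disjoint, each induces a connected subgraph, and every pair is joined by at least one edge of G. Contracting each set to a single vertex therefore yields K_{4} as a minor, and since treewidth is minor-monotone, tw(G) ≥ tw(K_{4}) = 3. The upper and lower bounds meet at 3, so that is the treewidth.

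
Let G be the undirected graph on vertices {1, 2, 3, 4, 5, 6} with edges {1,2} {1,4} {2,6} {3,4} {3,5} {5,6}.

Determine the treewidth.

2

A width-2 tree decomposition is:
Bags: B1 = {1, 2, 4}  B2 = {2, 3, 4}  B3 = {2, 3, 5}  B4 = {2, 5, 6}
Tree: B1–B2, B2–B3, B3–B4
Every bag has size at most 3, so the width is 3 − 1 = 2 and tw(G) ≤ 2. The edges 2–1–4–3–5–6–2 form a cycle, so G is not a tree and its treewidth is at least 2. The upper and lower bounds meet at 2, so that is the treewidth.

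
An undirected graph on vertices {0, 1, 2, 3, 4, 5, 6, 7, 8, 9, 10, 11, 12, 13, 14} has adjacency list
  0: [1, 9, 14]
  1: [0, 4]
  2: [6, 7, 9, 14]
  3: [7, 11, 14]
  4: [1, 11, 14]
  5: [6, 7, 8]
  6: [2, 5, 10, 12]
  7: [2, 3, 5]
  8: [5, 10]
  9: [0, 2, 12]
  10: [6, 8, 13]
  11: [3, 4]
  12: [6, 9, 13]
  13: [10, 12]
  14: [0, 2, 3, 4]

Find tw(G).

3

A width-3 tree decomposition is:
Bags: B1 = {0, 1, 4, 11}  B2 = {0, 4, 11, 14}  B3 = {0, 3, 11, 14}  B4 = {0, 3, 9, 14}  B5 = {2, 3, 9, 14}  B6 = {2, 3, 7, 9}  B7 = {2, 7, 9, 12}  B8 = {2, 6, 7, 12}  B9 = {5, 6, 7, 12}  B10 = {5, 6, 12, 13}  B11 = {5, 6, 10, 13}  B12 = {5, 8, 10, 13}
Tree: B1–B2, B2–B3, B3–B4, B4–B5, B5–B6, B6–B7, B7–B8, B8–B9, B9–B10, B10–B11, B11–B12
Each bag holds 4 vertices, so the decomposition has width 3, which upper-bounds the treewidth. For the lower bound: the 4 vertex sets {1,4,11}, {0}, {14}, {2,3,7,9} are disjoint, each induces a connected subgraph, and every pair is joined by at least one edge of G. Contracting each set to a single vertex therefore yields K_{4} as a minor, and since treewidth is minor-monotone, tw(G) ≥ tw(K_{4}) = 3. Hence tw(G) = 3 exactly.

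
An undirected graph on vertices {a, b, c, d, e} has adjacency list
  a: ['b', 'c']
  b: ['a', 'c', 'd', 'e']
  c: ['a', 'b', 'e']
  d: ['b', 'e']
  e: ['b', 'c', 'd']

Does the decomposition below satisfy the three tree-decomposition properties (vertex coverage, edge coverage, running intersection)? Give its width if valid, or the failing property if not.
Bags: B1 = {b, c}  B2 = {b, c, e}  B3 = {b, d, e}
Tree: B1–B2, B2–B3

A tree decomposition must satisfy three properties: every vertex lies in some bag; for every edge, both endpoints lie together in some bag; and for every vertex, the bags containing it form a connected subtree. Here vertex a appears in no bag, so the decomposition is invalid.

No — vertex a appears in no bag.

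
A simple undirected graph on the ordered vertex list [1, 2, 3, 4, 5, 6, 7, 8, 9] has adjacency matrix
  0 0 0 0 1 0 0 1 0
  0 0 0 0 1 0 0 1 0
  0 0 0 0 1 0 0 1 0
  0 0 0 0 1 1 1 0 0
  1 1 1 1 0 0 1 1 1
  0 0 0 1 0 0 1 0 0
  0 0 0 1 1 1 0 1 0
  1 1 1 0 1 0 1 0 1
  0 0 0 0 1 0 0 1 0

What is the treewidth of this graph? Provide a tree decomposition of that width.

Each bag holds 3 vertices, so the decomposition has width 2, which upper-bounds the treewidth. Conversely, {1, 5, 8} is a clique of size 3, and the vertices of any clique must share a bag in every tree decomposition; so some bag has ≥ 3 vertices and tw(G) ≥ 2. Therefore the treewidth is 2.

Treewidth 2.
One optimal decomposition is:
Bags: B1 = {5, 7, 8}  B2 = {1, 5, 8}  B3 = {5, 8, 9}  B4 = {4, 5, 7}  B5 = {2, 5, 8}  B6 = {3, 5, 8}  B7 = {4, 6, 7}
Tree: B1–B2, B2–B3, B1–B4, B2–B5, B1–B6, B4–B7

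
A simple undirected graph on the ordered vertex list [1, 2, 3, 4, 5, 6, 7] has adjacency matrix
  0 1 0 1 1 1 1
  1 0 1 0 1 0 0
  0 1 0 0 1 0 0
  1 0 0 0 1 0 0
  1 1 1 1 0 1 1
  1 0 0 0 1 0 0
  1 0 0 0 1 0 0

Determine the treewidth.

2

A width-2 tree decomposition is:
Bags: B1 = {1, 4, 5}  B2 = {1, 5, 6}  B3 = {1, 2, 5}  B4 = {2, 3, 5}  B5 = {1, 5, 7}
Tree: B1–B2, B1–B3, B3–B4, B1–B5
Every bag has size at most 3, so the width is 3 − 1 = 2 and tw(G) ≤ 2. Conversely, {1, 2, 5} is a clique of size 3, and the vertices of any clique must share a bag in every tree decomposition; so some bag has ≥ 3 vertices and tw(G) ≥ 2. The upper and lower bounds meet at 2, so that is the treewidth.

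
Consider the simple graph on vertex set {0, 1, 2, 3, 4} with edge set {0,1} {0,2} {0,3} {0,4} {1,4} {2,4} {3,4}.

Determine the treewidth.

A width-2 tree decomposition is:
Bags: B1 = {0, 3, 4}  B2 = {0, 1, 4}  B3 = {0, 2, 4}
Tree: B1–B2, B2–B3
Each bag holds 3 vertices, so the decomposition has width 2, which upper-bounds the treewidth. On the other hand G contains the 3-clique {0, 1, 4}. A clique must lie in a single bag of any decomposition, so no decomposition can have width below 2. Therefore the treewidth is 2.

2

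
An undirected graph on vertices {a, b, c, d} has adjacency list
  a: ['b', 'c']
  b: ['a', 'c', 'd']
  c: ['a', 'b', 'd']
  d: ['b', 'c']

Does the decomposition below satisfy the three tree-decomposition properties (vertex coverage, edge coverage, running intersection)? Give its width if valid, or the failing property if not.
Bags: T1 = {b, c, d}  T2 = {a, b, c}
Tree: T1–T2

Yes; width 2.

Every vertex of G appears in some bag (union = {a, b, c, d}); every edge is covered by a bag; and for each vertex v the set of bags containing v is connected in the bag tree. The decomposition is therefore valid. The largest bag has 3 vertices, so the width is 2.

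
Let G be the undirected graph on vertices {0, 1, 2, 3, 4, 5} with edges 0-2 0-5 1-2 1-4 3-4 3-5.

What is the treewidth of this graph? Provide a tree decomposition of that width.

Every bag has size at most 3, so the width is 3 − 1 = 2 and tw(G) ≤ 2. The edges 0–2–1–4–3–5–0 form a cycle, so G is not a tree and its treewidth is at least 2. Combining the bounds, tw(G) = 2.

Treewidth 2.
One such decomposition:
Bags: B1 = {0, 1, 2}  B2 = {0, 1, 4}  B3 = {0, 3, 4}  B4 = {0, 3, 5}
Tree: B1–B2, B2–B3, B3–B4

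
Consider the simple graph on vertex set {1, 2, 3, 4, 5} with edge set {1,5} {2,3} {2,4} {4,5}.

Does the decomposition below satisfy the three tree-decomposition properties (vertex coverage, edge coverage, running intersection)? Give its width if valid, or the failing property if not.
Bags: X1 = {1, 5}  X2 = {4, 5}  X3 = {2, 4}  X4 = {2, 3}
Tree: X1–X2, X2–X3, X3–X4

Every vertex of G appears in some bag (union = {1, 2, 3, 4, 5}); every edge is covered by a bag; and for each vertex v the set of bags containing v is connected in the bag tree. The decomposition is therefore valid. The largest bag has 2 vertices, so the width is 1.

Yes; width 1.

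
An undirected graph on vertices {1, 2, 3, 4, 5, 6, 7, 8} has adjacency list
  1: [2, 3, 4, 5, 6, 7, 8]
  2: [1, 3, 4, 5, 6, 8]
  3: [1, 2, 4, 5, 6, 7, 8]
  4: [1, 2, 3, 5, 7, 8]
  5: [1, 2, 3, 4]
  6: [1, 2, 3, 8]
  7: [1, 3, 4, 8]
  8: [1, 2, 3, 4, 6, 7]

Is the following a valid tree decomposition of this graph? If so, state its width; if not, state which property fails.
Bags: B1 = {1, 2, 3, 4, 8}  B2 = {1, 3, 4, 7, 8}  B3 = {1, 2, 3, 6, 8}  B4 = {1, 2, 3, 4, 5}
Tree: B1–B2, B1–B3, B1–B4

Checking the three conditions: (i) the bags cover all of {1, 2, 3, 4, 5, 6, 7, 8}; (ii) for each edge, some bag contains both endpoints; (iii) the bags containing any fixed vertex form a subtree. All hold, so the decomposition is valid with width 5 − 1 = 4.

Yes; width 4.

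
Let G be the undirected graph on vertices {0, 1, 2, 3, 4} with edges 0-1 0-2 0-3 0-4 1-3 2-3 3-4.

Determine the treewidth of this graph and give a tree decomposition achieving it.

Treewidth 2.
One such decomposition:
Bags: B1 = {0, 2, 3}  B2 = {0, 3, 4}  B3 = {0, 1, 3}
Tree: B1–B2, B2–B3

Every bag has size at most 3, so the width is 3 − 1 = 2 and tw(G) ≤ 2. On the other hand G contains the 3-clique {0, 1, 3}. A clique must lie in a single bag of any decomposition, so no decomposition can have width below 2. Hence tw(G) = 2 exactly.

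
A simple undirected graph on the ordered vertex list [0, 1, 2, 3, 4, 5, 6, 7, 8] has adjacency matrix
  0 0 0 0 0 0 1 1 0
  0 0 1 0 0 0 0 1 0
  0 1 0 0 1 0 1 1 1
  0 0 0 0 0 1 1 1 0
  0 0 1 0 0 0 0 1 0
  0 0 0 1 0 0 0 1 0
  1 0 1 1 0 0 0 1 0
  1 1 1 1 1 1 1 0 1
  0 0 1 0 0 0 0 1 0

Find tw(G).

A width-2 tree decomposition is:
Bags: B1 = {2, 6, 7}  B2 = {3, 6, 7}  B3 = {1, 2, 7}  B4 = {3, 5, 7}  B5 = {0, 6, 7}  B6 = {2, 4, 7}  B7 = {2, 7, 8}
Tree: B1–B2, B1–B3, B2–B4, B2–B5, B1–B6, B1–B7
Every bag has size at most 3, so the width is 3 − 1 = 2 and tw(G) ≤ 2. On the other hand G contains the 3-clique {0, 6, 7}. A clique must lie in a single bag of any decomposition, so no decomposition can have width below 2. Combining the bounds, tw(G) = 2.

2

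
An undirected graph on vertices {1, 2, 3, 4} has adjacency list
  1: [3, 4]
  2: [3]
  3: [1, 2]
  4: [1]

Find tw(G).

A width-1 tree decomposition is:
Bags: B1 = {2, 3}  B2 = {1, 3}  B3 = {1, 4}
Tree: B1–B2, B2–B3
The largest bag has 2 vertices, giving width 1; this decomposition certifies tw(G) ≤ 1. Since G has at least one edge (e.g. 3–2), it is not an edgeless graph, so tw(G) ≥ 1. Therefore the treewidth is 1.

1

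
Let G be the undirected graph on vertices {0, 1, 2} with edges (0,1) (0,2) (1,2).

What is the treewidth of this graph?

2

A width-2 tree decomposition is:
Bags: B1 = {0, 1, 2}
Tree: (single bag)
With just one bag of size 3, the width is 3 − 1 = 2, so tw(G) ≤ 2. On the other hand G contains the 3-clique {0, 1, 2}. A clique must lie in a single bag of any decomposition, so no decomposition can have width below 2. The upper and lower bounds meet at 2, so that is the treewidth.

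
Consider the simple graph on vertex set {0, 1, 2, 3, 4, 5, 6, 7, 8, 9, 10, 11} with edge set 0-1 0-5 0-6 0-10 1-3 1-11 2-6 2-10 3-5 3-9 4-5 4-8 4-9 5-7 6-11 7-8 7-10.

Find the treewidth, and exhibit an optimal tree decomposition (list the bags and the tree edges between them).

Each bag holds 4 vertices, so the decomposition has width 3, which upper-bounds the treewidth. For the lower bound: the 4 vertex sets {2,6,11}, {1}, {0}, {3,5,7,10} are disjoint, each induces a connected subgraph, and every pair is joined by at least one edge of G. Contracting each set to a single vertex therefore yields K_{4} as a minor, and since treewidth is minor-monotone, tw(G) ≥ tw(K_{4}) = 3. Combining the bounds, tw(G) = 3.

Treewidth 3.
One such decomposition:
Bags: B1 = {1, 2, 6, 11}  B2 = {0, 1, 2, 6}  B3 = {0, 1, 2, 10}  B4 = {0, 1, 3, 10}  B5 = {0, 3, 5, 10}  B6 = {3, 5, 7, 10}  B7 = {3, 5, 7, 9}  B8 = {4, 5, 7, 9}  B9 = {4, 7, 8, 9}
Tree: B1–B2, B2–B3, B3–B4, B4–B5, B5–B6, B6–B7, B7–B8, B8–B9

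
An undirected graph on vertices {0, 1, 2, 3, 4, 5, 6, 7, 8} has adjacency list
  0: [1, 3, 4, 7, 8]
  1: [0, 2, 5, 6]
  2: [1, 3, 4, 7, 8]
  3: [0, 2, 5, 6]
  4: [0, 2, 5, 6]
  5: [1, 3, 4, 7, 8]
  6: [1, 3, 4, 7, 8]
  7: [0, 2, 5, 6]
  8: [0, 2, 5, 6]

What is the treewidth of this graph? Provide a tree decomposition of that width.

Treewidth 4.
Bags: B1 = {0, 2, 3, 5, 6}  B2 = {0, 2, 4, 5, 6}  B3 = {0, 2, 5, 6, 7}  B4 = {0, 1, 2, 5, 6}  B5 = {0, 2, 5, 6, 8}
Tree: B1–B2, B2–B3, B3–B4, B4–B5

Each bag holds 5 vertices, so the decomposition has width 4, which upper-bounds the treewidth. For the lower bound: the 5 vertex sets {3,6}, {4,5}, {0,7}, {2}, {1} are disjoint, each induces a connected subgraph, and every pair is joined by at least one edge of G. Contracting each set to a single vertex therefore yields K_{5} as a minor, and since treewidth is minor-monotone, tw(G) ≥ tw(K_{5}) = 4. Combining the bounds, tw(G) = 4.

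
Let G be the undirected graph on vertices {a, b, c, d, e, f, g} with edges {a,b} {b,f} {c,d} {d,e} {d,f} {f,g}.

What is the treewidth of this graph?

1

A width-1 tree decomposition is:
Bags: B1 = {f, g}  B2 = {d, f}  B3 = {d, e}  B4 = {b, f}  B5 = {a, b}  B6 = {c, d}
Tree: B1–B2, B2–B3, B2–B4, B4–B5, B3–B6
Every bag has size at most 2, so the width is 2 − 1 = 1 and tw(G) ≤ 1. Any graph with an edge has treewidth ≥ 1, and G has the edge g–f. Combining the bounds, tw(G) = 1.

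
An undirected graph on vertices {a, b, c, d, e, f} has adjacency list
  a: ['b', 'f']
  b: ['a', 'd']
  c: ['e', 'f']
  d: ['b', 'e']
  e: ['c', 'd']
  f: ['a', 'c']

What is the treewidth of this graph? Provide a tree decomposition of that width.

The largest bag has 3 vertices, giving width 2; this decomposition certifies tw(G) ≤ 2. Since d–b–a–f–c–e–d is a cycle in G, G is not acyclic. Forests are exactly the graphs of treewidth ≤ 1, so tw(G) ≥ 2. Combining the bounds, tw(G) = 2.

Treewidth 2.
One such decomposition:
Bags: B1 = {a, b, d}  B2 = {a, d, f}  B3 = {c, d, f}  B4 = {c, d, e}
Tree: B1–B2, B2–B3, B3–B4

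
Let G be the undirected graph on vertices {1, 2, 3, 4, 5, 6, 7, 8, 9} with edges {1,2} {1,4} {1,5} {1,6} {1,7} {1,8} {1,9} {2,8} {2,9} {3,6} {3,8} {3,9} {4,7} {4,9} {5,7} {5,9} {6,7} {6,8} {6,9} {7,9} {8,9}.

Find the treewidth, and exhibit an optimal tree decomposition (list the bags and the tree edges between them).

Each bag holds 4 vertices, so the decomposition has width 3, which upper-bounds the treewidth. Conversely, {1, 2, 8, 9} is a clique of size 4, and the vertices of any clique must share a bag in every tree decomposition; so some bag has ≥ 4 vertices and tw(G) ≥ 3. The upper and lower bounds meet at 3, so that is the treewidth.

Treewidth 3.
One such decomposition:
Bags: B1 = {1, 6, 7, 9}  B2 = {1, 5, 7, 9}  B3 = {1, 6, 8, 9}  B4 = {1, 4, 7, 9}  B5 = {3, 6, 8, 9}  B6 = {1, 2, 8, 9}
Tree: B1–B2, B1–B3, B2–B4, B3–B5, B3–B6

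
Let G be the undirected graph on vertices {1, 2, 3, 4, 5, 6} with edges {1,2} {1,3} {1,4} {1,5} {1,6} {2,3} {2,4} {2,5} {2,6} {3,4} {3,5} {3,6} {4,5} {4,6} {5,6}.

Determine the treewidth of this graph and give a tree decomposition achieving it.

A single bag containing all 6 vertices is trivially a valid decomposition of width 5. On the other hand G contains the 6-clique {1, 2, 3, 4, 5, 6}. A clique must lie in a single bag of any decomposition, so no decomposition can have width below 5. Combining the bounds, tw(G) = 5.

Treewidth 5.
One optimal decomposition is:
Bags: B1 = {1, 2, 3, 4, 5, 6}
Tree: (single bag)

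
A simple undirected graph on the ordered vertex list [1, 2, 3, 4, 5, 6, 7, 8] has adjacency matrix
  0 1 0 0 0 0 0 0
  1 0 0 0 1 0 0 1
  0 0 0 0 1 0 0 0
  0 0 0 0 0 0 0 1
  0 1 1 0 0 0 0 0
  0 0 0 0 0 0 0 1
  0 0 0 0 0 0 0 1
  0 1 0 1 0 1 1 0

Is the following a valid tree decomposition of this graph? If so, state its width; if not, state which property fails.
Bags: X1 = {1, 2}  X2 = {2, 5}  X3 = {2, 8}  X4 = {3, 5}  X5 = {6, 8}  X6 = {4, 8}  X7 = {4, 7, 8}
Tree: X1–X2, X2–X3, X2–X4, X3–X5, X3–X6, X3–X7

A tree decomposition must satisfy three properties: every vertex lies in some bag; for every edge, both endpoints lie together in some bag; and for every vertex, the bags containing it form a connected subtree. Here bags containing vertex 4 are not connected in the tree, so the decomposition is invalid.

No — bags containing vertex 4 are not connected in the tree.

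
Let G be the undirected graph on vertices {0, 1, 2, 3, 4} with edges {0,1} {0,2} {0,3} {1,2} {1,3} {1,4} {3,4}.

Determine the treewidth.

A width-2 tree decomposition is:
Bags: B1 = {1, 3, 4}  B2 = {0, 1, 3}  B3 = {0, 1, 2}
Tree: B1–B2, B2–B3
The largest bag has 3 vertices, giving width 2; this decomposition certifies tw(G) ≤ 2. Conversely, {0, 1, 2} is a clique of size 3, and the vertices of any clique must share a bag in every tree decomposition; so some bag has ≥ 3 vertices and tw(G) ≥ 2. Therefore the treewidth is 2.

2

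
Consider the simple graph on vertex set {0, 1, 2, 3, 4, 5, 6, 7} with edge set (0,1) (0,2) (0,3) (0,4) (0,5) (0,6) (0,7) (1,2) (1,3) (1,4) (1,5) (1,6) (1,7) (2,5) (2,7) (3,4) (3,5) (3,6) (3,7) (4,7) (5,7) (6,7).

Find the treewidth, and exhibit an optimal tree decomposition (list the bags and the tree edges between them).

Each bag holds 5 vertices, so the decomposition has width 4, which upper-bounds the treewidth. On the other hand G contains the 5-clique {0, 1, 2, 5, 7}. A clique must lie in a single bag of any decomposition, so no decomposition can have width below 4. Hence tw(G) = 4 exactly.

Treewidth 4.
Bags: B1 = {0, 1, 3, 6, 7}  B2 = {0, 1, 3, 5, 7}  B3 = {0, 1, 3, 4, 7}  B4 = {0, 1, 2, 5, 7}
Tree: B1–B2, B1–B3, B2–B4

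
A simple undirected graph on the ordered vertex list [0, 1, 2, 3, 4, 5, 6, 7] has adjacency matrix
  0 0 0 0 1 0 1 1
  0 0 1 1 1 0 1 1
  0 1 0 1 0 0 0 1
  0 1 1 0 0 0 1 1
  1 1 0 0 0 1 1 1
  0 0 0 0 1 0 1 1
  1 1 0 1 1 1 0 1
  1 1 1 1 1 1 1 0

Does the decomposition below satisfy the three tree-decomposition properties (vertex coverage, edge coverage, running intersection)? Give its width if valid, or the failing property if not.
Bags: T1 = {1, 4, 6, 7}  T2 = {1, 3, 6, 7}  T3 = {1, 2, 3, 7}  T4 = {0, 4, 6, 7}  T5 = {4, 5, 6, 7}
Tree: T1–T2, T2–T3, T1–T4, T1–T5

Yes; width 3.

Checking the three conditions: (i) the bags cover all of {0, 1, 2, 3, 4, 5, 6, 7}; (ii) for each edge, some bag contains both endpoints; (iii) the bags containing any fixed vertex form a subtree. All hold, so the decomposition is valid with width 4 − 1 = 3.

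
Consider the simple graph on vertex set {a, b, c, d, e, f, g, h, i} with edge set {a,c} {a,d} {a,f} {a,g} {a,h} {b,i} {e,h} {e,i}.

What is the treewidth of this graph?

A width-1 tree decomposition is:
Bags: B1 = {a, h}  B2 = {a, c}  B3 = {a, g}  B4 = {a, f}  B5 = {e, h}  B6 = {e, i}  B7 = {b, i}  B8 = {a, d}
Tree: B1–B2, B2–B3, B3–B4, B1–B5, B5–B6, B6–B7, B3–B8
The largest bag has 2 vertices, giving width 1; this decomposition certifies tw(G) ≤ 1. Since G has at least one edge (e.g. a–h), it is not an edgeless graph, so tw(G) ≥ 1. Combining the bounds, tw(G) = 1.

1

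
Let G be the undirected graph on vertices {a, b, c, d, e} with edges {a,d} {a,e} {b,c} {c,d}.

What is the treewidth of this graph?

1

A width-1 tree decomposition is:
Bags: B1 = {a, e}  B2 = {a, d}  B3 = {c, d}  B4 = {b, c}
Tree: B1–B2, B2–B3, B3–B4
Each bag holds 2 vertices, so the decomposition has width 1, which upper-bounds the treewidth. Since G has at least one edge (e.g. e–a), it is not an edgeless graph, so tw(G) ≥ 1. Combining the bounds, tw(G) = 1.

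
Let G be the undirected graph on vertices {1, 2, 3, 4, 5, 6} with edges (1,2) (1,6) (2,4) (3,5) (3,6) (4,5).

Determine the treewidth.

2

A width-2 tree decomposition is:
Bags: B1 = {1, 2, 4}  B2 = {1, 4, 5}  B3 = {1, 3, 5}  B4 = {1, 3, 6}
Tree: B1–B2, B2–B3, B3–B4
The largest bag has 3 vertices, giving width 2; this decomposition certifies tw(G) ≤ 2. Since 1–2–4–5–3–6–1 is a cycle in G, G is not acyclic. Forests are exactly the graphs of treewidth ≤ 1, so tw(G) ≥ 2. Therefore the treewidth is 2.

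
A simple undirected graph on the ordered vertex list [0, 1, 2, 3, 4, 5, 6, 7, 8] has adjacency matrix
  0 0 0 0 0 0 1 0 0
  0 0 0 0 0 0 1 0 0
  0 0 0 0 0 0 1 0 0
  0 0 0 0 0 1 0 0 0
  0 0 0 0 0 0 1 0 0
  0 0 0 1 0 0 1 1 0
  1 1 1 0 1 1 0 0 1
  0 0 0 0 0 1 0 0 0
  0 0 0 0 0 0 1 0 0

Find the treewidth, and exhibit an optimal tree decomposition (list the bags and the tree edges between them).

Treewidth 1.
Bags: B1 = {0, 6}  B2 = {4, 6}  B3 = {5, 6}  B4 = {3, 5}  B5 = {5, 7}  B6 = {2, 6}  B7 = {1, 6}  B8 = {6, 8}
Tree: B1–B2, B2–B3, B3–B4, B3–B5, B2–B6, B2–B7, B7–B8

Every bag has size at most 2, so the width is 2 − 1 = 1 and tw(G) ≤ 1. Any graph with an edge has treewidth ≥ 1, and G has the edge 0–6. Hence tw(G) = 1 exactly.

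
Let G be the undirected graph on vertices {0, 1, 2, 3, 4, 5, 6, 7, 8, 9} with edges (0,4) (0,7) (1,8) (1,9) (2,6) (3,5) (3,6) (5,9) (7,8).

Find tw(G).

1

A width-1 tree decomposition is:
Bags: B1 = {0, 4}  B2 = {0, 7}  B3 = {7, 8}  B4 = {1, 8}  B5 = {1, 9}  B6 = {5, 9}  B7 = {3, 5}  B8 = {3, 6}  B9 = {2, 6}
Tree: B1–B2, B2–B3, B3–B4, B4–B5, B5–B6, B6–B7, B7–B8, B8–B9
The largest bag has 2 vertices, giving width 1; this decomposition certifies tw(G) ≤ 1. Any graph with an edge has treewidth ≥ 1, and G has the edge 4–0. Combining the bounds, tw(G) = 1.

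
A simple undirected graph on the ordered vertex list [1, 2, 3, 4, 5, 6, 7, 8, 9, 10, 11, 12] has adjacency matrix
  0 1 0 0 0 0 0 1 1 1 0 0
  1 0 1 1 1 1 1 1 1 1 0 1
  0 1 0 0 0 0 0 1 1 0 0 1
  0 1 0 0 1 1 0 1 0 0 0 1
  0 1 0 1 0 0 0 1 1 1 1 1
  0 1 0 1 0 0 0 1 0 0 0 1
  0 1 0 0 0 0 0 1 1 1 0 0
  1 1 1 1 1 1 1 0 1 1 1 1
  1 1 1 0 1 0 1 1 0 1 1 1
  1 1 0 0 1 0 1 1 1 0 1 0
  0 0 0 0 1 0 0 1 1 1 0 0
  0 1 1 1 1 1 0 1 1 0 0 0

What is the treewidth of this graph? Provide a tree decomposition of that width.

Treewidth 4.
Bags: B1 = {5, 8, 9, 10, 11}  B2 = {2, 5, 8, 9, 10}  B3 = {1, 2, 8, 9, 10}  B4 = {2, 5, 8, 9, 12}  B5 = {2, 4, 5, 8, 12}  B6 = {2, 3, 8, 9, 12}  B7 = {2, 7, 8, 9, 10}  B8 = {2, 4, 6, 8, 12}
Tree: B1–B2, B2–B3, B2–B4, B4–B5, B4–B6, B3–B7, B5–B8

The largest bag has 5 vertices, giving width 4; this decomposition certifies tw(G) ≤ 4. Conversely, {1, 2, 8, 9, 10} is a clique of size 5, and the vertices of any clique must share a bag in every tree decomposition; so some bag has ≥ 5 vertices and tw(G) ≥ 4. Combining the bounds, tw(G) = 4.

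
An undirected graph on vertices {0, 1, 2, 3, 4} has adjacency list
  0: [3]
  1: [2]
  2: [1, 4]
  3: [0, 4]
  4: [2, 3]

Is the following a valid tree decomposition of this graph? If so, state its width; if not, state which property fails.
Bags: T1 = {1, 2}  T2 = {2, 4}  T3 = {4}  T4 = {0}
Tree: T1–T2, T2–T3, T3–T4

No — vertex 3 appears in no bag.

A tree decomposition must satisfy three properties: every vertex lies in some bag; for every edge, both endpoints lie together in some bag; and for every vertex, the bags containing it form a connected subtree. Here vertex 3 appears in no bag, so the decomposition is invalid.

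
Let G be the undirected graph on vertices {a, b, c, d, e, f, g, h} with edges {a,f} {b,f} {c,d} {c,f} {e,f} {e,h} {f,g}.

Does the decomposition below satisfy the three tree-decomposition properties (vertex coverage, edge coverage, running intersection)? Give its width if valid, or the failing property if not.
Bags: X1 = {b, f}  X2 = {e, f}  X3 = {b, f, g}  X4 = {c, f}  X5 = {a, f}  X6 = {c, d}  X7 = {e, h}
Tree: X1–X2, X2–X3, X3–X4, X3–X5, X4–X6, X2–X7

A tree decomposition must satisfy three properties: every vertex lies in some bag; for every edge, both endpoints lie together in some bag; and for every vertex, the bags containing it form a connected subtree. Here bags containing vertex b are not connected in the tree, so the decomposition is invalid.

No — bags containing vertex b are not connected in the tree.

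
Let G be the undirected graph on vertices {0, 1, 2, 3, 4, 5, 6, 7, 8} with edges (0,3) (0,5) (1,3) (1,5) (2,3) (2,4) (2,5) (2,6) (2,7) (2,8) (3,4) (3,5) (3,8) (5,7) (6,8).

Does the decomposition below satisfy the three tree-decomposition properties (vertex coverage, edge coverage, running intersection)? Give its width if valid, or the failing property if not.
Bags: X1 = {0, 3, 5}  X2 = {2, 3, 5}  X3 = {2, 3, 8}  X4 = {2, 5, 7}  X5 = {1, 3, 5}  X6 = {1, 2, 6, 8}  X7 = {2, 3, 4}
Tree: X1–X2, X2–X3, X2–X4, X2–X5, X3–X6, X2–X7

No — bags containing vertex 1 are not connected in the tree.

A tree decomposition must satisfy three properties: every vertex lies in some bag; for every edge, both endpoints lie together in some bag; and for every vertex, the bags containing it form a connected subtree. Here bags containing vertex 1 are not connected in the tree, so the decomposition is invalid.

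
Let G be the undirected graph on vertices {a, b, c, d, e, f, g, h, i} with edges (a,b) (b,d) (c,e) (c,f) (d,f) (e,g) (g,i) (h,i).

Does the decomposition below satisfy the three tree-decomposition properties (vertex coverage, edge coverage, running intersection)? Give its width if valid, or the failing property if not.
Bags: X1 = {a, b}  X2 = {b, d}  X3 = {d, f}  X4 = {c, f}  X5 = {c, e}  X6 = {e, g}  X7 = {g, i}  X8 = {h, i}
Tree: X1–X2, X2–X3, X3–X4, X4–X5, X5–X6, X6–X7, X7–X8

Every vertex of G appears in some bag (union = {a, b, c, d, e, f, g, h, i}); every edge is covered by a bag; and for each vertex v the set of bags containing v is connected in the bag tree. The decomposition is therefore valid. The largest bag has 2 vertices, so the width is 1.

Yes; width 1.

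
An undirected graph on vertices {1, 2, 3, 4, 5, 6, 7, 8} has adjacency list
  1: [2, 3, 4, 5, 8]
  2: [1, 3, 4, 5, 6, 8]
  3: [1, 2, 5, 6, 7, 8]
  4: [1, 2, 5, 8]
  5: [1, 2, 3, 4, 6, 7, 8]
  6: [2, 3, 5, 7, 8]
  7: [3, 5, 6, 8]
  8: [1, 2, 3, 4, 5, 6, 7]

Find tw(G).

4

A width-4 tree decomposition is:
Bags: B1 = {3, 5, 6, 7, 8}  B2 = {2, 3, 5, 6, 8}  B3 = {1, 2, 3, 5, 8}  B4 = {1, 2, 4, 5, 8}
Tree: B1–B2, B2–B3, B3–B4
The largest bag has 5 vertices, giving width 4; this decomposition certifies tw(G) ≤ 4. Conversely, {1, 2, 3, 5, 8} is a clique of size 5, and the vertices of any clique must share a bag in every tree decomposition; so some bag has ≥ 5 vertices and tw(G) ≥ 4. The upper and lower bounds meet at 4, so that is the treewidth.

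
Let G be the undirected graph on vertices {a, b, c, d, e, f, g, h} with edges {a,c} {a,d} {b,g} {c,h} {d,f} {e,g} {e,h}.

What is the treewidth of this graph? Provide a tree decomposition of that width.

Treewidth 1.
One such decomposition:
Bags: B1 = {b, g}  B2 = {e, g}  B3 = {e, h}  B4 = {c, h}  B5 = {a, c}  B6 = {a, d}  B7 = {d, f}
Tree: B1–B2, B2–B3, B3–B4, B4–B5, B5–B6, B6–B7

Each bag holds 2 vertices, so the decomposition has width 1, which upper-bounds the treewidth. Since G has at least one edge (e.g. b–g), it is not an edgeless graph, so tw(G) ≥ 1. The upper and lower bounds meet at 1, so that is the treewidth.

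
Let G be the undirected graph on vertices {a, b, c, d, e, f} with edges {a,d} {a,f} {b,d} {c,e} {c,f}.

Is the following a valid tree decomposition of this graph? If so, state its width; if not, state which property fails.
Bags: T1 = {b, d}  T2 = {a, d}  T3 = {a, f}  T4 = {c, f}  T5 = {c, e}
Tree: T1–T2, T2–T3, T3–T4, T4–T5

Yes; width 1.

Checking the three conditions: (i) the bags cover all of {a, b, c, d, e, f}; (ii) for each edge, some bag contains both endpoints; (iii) the bags containing any fixed vertex form a subtree. All hold, so the decomposition is valid with width 2 − 1 = 1.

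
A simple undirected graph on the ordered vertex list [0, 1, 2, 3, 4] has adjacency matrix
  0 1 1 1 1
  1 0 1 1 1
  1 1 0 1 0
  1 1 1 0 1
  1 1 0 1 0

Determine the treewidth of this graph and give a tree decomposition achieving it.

Treewidth 3.
One such decomposition:
Bags: B1 = {0, 1, 2, 3}  B2 = {0, 1, 3, 4}
Tree: B1–B2

Each bag holds 4 vertices, so the decomposition has width 3, which upper-bounds the treewidth. For the lower bound, the 4 vertices {0, 1, 2, 3} are pairwise adjacent, and any tree decomposition puts a clique entirely inside one bag — forcing width ≥ 3. The upper and lower bounds meet at 3, so that is the treewidth.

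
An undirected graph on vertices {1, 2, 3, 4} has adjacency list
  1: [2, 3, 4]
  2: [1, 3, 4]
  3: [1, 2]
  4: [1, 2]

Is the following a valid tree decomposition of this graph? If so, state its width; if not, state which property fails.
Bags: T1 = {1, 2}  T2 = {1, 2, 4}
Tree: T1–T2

No — vertex 3 appears in no bag.

A tree decomposition must satisfy three properties: every vertex lies in some bag; for every edge, both endpoints lie together in some bag; and for every vertex, the bags containing it form a connected subtree. Here vertex 3 appears in no bag, so the decomposition is invalid.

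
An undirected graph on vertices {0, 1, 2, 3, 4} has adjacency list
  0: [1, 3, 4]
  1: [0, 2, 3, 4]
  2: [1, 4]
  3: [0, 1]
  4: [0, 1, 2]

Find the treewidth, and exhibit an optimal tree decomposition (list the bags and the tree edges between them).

Treewidth 2.
One optimal decomposition is:
Bags: B1 = {0, 1, 3}  B2 = {0, 1, 4}  B3 = {1, 2, 4}
Tree: B1–B2, B2–B3

Each bag holds 3 vertices, so the decomposition has width 2, which upper-bounds the treewidth. On the other hand G contains the 3-clique {0, 1, 3}. A clique must lie in a single bag of any decomposition, so no decomposition can have width below 2. Therefore the treewidth is 2.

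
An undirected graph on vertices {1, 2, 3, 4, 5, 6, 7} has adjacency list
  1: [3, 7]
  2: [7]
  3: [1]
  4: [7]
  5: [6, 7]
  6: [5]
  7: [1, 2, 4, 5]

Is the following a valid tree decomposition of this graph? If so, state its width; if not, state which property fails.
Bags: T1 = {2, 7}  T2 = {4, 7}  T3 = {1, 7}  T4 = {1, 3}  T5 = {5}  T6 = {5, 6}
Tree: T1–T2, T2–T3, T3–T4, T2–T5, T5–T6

A tree decomposition must satisfy three properties: every vertex lies in some bag; for every edge, both endpoints lie together in some bag; and for every vertex, the bags containing it form a connected subtree. Here edge (7,5) lies in no bag, so the decomposition is invalid.

No — edge (7,5) lies in no bag.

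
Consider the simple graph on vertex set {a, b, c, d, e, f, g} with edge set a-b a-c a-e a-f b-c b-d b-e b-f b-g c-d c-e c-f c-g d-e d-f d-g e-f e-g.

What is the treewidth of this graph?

A width-4 tree decomposition is:
Bags: B1 = {a, b, c, e, f}  B2 = {b, c, d, e, f}  B3 = {b, c, d, e, g}
Tree: B1–B2, B2–B3
The largest bag has 5 vertices, giving width 4; this decomposition certifies tw(G) ≤ 4. For the lower bound, the 5 vertices {b, c, d, e, g} are pairwise adjacent, and any tree decomposition puts a clique entirely inside one bag — forcing width ≥ 4. Combining the bounds, tw(G) = 4.

4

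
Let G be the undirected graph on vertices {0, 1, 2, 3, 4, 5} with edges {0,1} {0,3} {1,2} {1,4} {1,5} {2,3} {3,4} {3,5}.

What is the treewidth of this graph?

A width-2 tree decomposition is:
Bags: B1 = {1, 2, 3}  B2 = {1, 3, 4}  B3 = {1, 3, 5}  B4 = {0, 1, 3}
Tree: B1–B2, B2–B3, B3–B4
The largest bag has 3 vertices, giving width 2; this decomposition certifies tw(G) ≤ 2. The edges 2–1–4–3–2 form a cycle, so G is not a tree and its treewidth is at least 2. Therefore the treewidth is 2.

2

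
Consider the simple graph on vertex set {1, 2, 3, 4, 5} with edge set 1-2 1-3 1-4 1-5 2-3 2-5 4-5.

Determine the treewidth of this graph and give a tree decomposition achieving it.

The largest bag has 3 vertices, giving width 2; this decomposition certifies tw(G) ≤ 2. On the other hand G contains the 3-clique {1, 2, 3}. A clique must lie in a single bag of any decomposition, so no decomposition can have width below 2. Hence tw(G) = 2 exactly.

Treewidth 2.
Bags: B1 = {1, 2, 3}  B2 = {1, 2, 5}  B3 = {1, 4, 5}
Tree: B1–B2, B2–B3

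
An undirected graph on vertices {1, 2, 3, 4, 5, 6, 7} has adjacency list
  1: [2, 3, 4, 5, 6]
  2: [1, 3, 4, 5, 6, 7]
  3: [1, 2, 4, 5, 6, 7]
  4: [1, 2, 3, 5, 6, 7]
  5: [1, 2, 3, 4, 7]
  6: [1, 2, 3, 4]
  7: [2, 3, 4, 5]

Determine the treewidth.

4

A width-4 tree decomposition is:
Bags: B1 = {1, 2, 3, 4, 6}  B2 = {1, 2, 3, 4, 5}  B3 = {2, 3, 4, 5, 7}
Tree: B1–B2, B2–B3
Each bag holds 5 vertices, so the decomposition has width 4, which upper-bounds the treewidth. For the lower bound, the 5 vertices {1, 2, 3, 4, 5} are pairwise adjacent, and any tree decomposition puts a clique entirely inside one bag — forcing width ≥ 4. Combining the bounds, tw(G) = 4.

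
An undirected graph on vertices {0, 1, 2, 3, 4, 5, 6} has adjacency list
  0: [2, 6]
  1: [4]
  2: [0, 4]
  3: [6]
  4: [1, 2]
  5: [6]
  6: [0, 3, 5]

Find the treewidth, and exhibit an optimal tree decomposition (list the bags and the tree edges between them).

Each bag holds 2 vertices, so the decomposition has width 1, which upper-bounds the treewidth. Any graph with an edge has treewidth ≥ 1, and G has the edge 2–0. Hence tw(G) = 1 exactly.

Treewidth 1.
One such decomposition:
Bags: B1 = {0, 2}  B2 = {0, 6}  B3 = {3, 6}  B4 = {2, 4}  B5 = {5, 6}  B6 = {1, 4}
Tree: B1–B2, B2–B3, B1–B4, B3–B5, B4–B6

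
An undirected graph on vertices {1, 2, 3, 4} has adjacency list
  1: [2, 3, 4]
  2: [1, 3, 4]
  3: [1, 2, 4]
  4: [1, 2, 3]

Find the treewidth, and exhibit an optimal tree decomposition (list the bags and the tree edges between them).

Treewidth 3.
One such decomposition:
Bags: B1 = {1, 2, 3, 4}
Tree: (single bag)

With just one bag of size 4, the width is 4 − 1 = 3, so tw(G) ≤ 3. Conversely, {1, 2, 3, 4} is a clique of size 4, and the vertices of any clique must share a bag in every tree decomposition; so some bag has ≥ 4 vertices and tw(G) ≥ 3. Hence tw(G) = 3 exactly.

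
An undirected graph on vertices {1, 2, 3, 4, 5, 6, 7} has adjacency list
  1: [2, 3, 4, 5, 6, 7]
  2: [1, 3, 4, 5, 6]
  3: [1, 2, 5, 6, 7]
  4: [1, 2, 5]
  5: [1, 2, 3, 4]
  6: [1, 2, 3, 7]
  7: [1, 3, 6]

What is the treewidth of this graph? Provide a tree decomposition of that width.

Treewidth 3.
One optimal decomposition is:
Bags: B1 = {1, 2, 3, 6}  B2 = {1, 2, 3, 5}  B3 = {1, 3, 6, 7}  B4 = {1, 2, 4, 5}
Tree: B1–B2, B1–B3, B2–B4

Every bag has size at most 4, so the width is 4 − 1 = 3 and tw(G) ≤ 3. On the other hand G contains the 4-clique {1, 2, 3, 5}. A clique must lie in a single bag of any decomposition, so no decomposition can have width below 3. Hence tw(G) = 3 exactly.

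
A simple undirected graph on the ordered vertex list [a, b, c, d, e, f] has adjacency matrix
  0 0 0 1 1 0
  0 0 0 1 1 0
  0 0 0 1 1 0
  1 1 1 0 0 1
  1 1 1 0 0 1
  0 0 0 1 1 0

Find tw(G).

2

A width-2 tree decomposition is:
Bags: B1 = {b, d, e}  B2 = {a, d, e}  B3 = {c, d, e}  B4 = {d, e, f}
Tree: B1–B2, B2–B3, B3–B4
Every bag has size at most 3, so the width is 3 − 1 = 2 and tw(G) ≤ 2. For the lower bound, G contains the cycle b–e–a–d–b, so G is not a forest; only forests have treewidth ≤ 1, hence tw(G) ≥ 2. The upper and lower bounds meet at 2, so that is the treewidth.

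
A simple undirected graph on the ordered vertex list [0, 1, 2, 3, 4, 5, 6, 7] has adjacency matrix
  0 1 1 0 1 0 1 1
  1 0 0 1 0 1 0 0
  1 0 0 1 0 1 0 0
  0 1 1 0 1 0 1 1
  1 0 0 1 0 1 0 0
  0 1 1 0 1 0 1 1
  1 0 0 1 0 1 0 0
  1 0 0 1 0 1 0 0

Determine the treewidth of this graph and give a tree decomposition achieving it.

Every bag has size at most 4, so the width is 4 − 1 = 3 and tw(G) ≤ 3. For the lower bound: the 4 vertex sets {0,6}, {2,5}, {3}, {7} are disjoint, each induces a connected subgraph, and every pair is joined by at least one edge of G. Contracting each set to a single vertex therefore yields K_{4} as a minor, and since treewidth is minor-monotone, tw(G) ≥ tw(K_{4}) = 3. Hence tw(G) = 3 exactly.

Treewidth 3.
One such decomposition:
Bags: B1 = {0, 3, 5, 6}  B2 = {0, 2, 3, 5}  B3 = {0, 3, 5, 7}  B4 = {0, 1, 3, 5}  B5 = {0, 3, 4, 5}
Tree: B1–B2, B2–B3, B3–B4, B4–B5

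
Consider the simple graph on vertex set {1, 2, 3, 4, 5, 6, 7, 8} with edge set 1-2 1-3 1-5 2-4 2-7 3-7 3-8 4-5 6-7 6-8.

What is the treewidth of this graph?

2

A width-2 tree decomposition is:
Bags: B1 = {1, 4, 5}  B2 = {1, 2, 4}  B3 = {1, 2, 3}  B4 = {2, 3, 7}  B5 = {3, 7, 8}  B6 = {6, 7, 8}
Tree: B1–B2, B2–B3, B3–B4, B4–B5, B5–B6
Each bag holds 3 vertices, so the decomposition has width 2, which upper-bounds the treewidth. Since 5–4–2–1–5 is a cycle in G, G is not acyclic. Forests are exactly the graphs of treewidth ≤ 1, so tw(G) ≥ 2. Combining the bounds, tw(G) = 2.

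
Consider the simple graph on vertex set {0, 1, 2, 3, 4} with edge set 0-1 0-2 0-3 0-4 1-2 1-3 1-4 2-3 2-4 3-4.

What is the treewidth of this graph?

4

A width-4 tree decomposition is:
Bags: B1 = {0, 1, 2, 3, 4}
Tree: (single bag)
A single bag containing all 5 vertices is trivially a valid decomposition of width 4. Conversely, {0, 1, 2, 3, 4} is a clique of size 5, and the vertices of any clique must share a bag in every tree decomposition; so some bag has ≥ 5 vertices and tw(G) ≥ 4. The upper and lower bounds meet at 4, so that is the treewidth.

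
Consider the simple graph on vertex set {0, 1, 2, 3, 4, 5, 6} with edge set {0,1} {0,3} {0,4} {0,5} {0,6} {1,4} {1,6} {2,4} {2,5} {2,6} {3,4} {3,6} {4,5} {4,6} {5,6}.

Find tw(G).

A width-3 tree decomposition is:
Bags: B1 = {0, 4, 5, 6}  B2 = {0, 3, 4, 6}  B3 = {0, 1, 4, 6}  B4 = {2, 4, 5, 6}
Tree: B1–B2, B2–B3, B1–B4
Every bag has size at most 4, so the width is 4 − 1 = 3 and tw(G) ≤ 3. On the other hand G contains the 4-clique {0, 1, 4, 6}. A clique must lie in a single bag of any decomposition, so no decomposition can have width below 3. Therefore the treewidth is 3.

3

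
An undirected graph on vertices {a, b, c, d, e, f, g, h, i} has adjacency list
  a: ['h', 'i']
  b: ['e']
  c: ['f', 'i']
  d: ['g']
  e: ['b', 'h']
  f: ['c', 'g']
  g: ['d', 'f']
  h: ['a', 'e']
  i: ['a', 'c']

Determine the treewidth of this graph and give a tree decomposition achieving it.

Treewidth 1.
One such decomposition:
Bags: B1 = {b, e}  B2 = {e, h}  B3 = {a, h}  B4 = {a, i}  B5 = {c, i}  B6 = {c, f}  B7 = {f, g}  B8 = {d, g}
Tree: B1–B2, B2–B3, B3–B4, B4–B5, B5–B6, B6–B7, B7–B8

Every bag has size at most 2, so the width is 2 − 1 = 1 and tw(G) ≤ 1. G has an edge, so its treewidth is at least 1. Therefore the treewidth is 1.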